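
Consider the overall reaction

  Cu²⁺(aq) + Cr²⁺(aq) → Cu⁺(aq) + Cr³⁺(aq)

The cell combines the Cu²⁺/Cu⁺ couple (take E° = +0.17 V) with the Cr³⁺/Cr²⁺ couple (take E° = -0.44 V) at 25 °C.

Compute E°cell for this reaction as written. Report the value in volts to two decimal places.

The Cu²⁺/Cu⁺ couple has the higher reduction potential, so it is the cathode; Cr³⁺/Cr²⁺ is oxidised at the anode.
E°cell = E°(cathode) − E°(anode) = (+0.17) − (-0.44) = +0.61 V.
Since E°cell > 0, the reaction is spontaneous under standard conditions.

+0.61 V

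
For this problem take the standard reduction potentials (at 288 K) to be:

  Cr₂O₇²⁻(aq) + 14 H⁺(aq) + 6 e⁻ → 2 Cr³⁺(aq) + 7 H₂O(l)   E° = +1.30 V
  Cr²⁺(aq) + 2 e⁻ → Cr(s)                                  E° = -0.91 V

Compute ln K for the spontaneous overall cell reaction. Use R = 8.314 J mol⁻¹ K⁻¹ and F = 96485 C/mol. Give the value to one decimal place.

Cathode: Cr₂O₇²⁻/Cr³⁺; anode: Cr²⁺/Cr. E°cell = (+1.30) − (-0.91) = +2.21 V, with n = 6.
ΔG° = −nFE° = −RT ln K, so ln K = nFE°/(RT) = (6)(96485)(+2.21) / ((8.314)(288)) = 534.319.

534.3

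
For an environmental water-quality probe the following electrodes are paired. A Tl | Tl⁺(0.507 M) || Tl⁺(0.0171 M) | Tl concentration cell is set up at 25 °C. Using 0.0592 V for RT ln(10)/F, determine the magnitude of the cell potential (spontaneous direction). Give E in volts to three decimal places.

For a concentration cell E°cell = 0. The 0.507 M side is the cathode (reduction is favoured where [Tl⁺] is higher).
With n = 1, E = −(0.0592/1) log([Tl⁺]ₐₙ/[Tl⁺]꜀ₐₜ) = −(0.0592/1) log(0.0171/0.507) = −(0.0592/1)(-1.472) = +0.087 V.

+0.087 V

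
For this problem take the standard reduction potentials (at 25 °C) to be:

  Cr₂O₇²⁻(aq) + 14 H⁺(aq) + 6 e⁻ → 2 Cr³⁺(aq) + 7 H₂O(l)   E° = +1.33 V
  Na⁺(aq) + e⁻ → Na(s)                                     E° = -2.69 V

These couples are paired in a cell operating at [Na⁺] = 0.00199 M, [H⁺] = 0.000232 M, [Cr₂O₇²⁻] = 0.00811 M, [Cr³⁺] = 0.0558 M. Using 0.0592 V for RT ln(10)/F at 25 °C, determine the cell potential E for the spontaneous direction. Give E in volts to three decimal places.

Cr₂O₇²⁻/Cr³⁺ is the cathode (higher E°), Na⁺/Na the anode: E°cell = +1.33 − (-2.69) = +4.02 V, n = 6.
Overall: Cr₂O₇²⁻(aq) + 14 H⁺(aq) + 6 Na(s) → 2 Cr³⁺(aq) + 7 H₂O(l) + 6 Na⁺(aq)
Q = [Cr³⁺]^2·[Na⁺]^6 / ([Cr₂O₇²⁻]·[H⁺]^14); log Q = 34.261.
E = E° − (0.0592/n) log Q = +4.02 − (0.0592/6)(34.261) = +3.682 V.

+3.682 V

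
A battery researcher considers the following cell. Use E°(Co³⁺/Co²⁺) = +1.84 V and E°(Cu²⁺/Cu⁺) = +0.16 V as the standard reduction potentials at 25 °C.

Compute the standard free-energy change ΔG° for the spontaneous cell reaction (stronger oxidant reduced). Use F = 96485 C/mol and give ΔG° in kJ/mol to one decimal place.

-162.1 kJ/mol

Co³⁺/Co²⁺ (E° = +1.84 V) is the cathode; Cu²⁺/Cu⁺ (E° = +0.16 V) is the anode, so E°cell = +1.68 V.
Balancing electrons gives n = 1 (lcm of 1 and 1).
ΔG° = −nFE° = −(1)(96485)(+1.68) = -162,095 J = -162.1 kJ/mol.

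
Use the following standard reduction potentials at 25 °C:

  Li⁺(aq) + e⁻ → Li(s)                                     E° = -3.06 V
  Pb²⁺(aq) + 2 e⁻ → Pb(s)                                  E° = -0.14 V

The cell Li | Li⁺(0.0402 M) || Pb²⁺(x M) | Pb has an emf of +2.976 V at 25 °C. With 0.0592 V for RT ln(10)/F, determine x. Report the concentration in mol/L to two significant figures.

Pb²⁺/Pb is the cathode, Li⁺/Li the anode: E°cell = +2.92 V, n = 2.
Overall reaction: Pb²⁺(aq) + 2 Li(s) → Pb(s) + 2 Li⁺(aq); Q = [Li⁺]^2/[Pb²⁺]^1.
From E = E° − (0.0592/n) log Q: log Q = (E° − E)·n/0.0592 = (+2.92 − (+2.976))·2/0.0592 = -1.8919.
So 1·log[Pb²⁺] = 2·log(0.0402) − log Q = -2.7915 − (-1.8919) = -0.8996; [Pb²⁺] = 10^(-0.8996) ≈ 0.13 M.

0.13 M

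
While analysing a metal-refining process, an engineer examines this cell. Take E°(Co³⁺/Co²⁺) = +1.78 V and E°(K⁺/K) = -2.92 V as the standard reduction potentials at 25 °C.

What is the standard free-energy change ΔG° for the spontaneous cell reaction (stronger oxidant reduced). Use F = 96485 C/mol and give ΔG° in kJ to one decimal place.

Co³⁺/Co²⁺ (E° = +1.78 V) is the cathode; K⁺/K (E° = -2.92 V) is the anode, so E°cell = +4.70 V.
Balancing electrons gives n = 1 (lcm of 1 and 1).
ΔG° = −nFE° = −(1)(96485)(+4.70) = -453,480 J = -453.5 kJ.

-453.5 kJ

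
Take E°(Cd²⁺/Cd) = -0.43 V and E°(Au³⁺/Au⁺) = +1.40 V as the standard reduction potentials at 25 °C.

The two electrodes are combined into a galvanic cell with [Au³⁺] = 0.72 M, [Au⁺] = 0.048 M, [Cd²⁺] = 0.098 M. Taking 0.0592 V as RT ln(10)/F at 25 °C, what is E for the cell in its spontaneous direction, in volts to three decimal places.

Au³⁺/Au⁺ is the cathode (higher E°), Cd²⁺/Cd the anode: E°cell = +1.40 − (-0.43) = +1.83 V, n = 2.
Overall: Au³⁺(aq) + Cd(s) → Au⁺(aq) + Cd²⁺(aq)
Q = [Au⁺]·[Cd²⁺] / ([Au³⁺]); log Q = -2.185.
E = E° − (0.0592/n) log Q = +1.83 − (0.0592/2)(-2.185) = +1.895 V.

+1.895 V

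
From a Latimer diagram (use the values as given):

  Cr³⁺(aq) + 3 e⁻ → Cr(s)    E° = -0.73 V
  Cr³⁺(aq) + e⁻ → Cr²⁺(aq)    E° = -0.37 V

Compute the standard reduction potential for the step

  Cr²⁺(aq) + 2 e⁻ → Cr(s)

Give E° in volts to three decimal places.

-0.910 V

Sequential free energies add, so n₃E°₃ = n₁E°₁ + n₂E°₂.
With n₃ = 3, and the known step contributing 1×(-0.37) V, the unknown satisfies 2·E° = 3×(-0.73) − 1×(-0.37) = -1.820.
E° = -1.820 / 2 = -0.910 V.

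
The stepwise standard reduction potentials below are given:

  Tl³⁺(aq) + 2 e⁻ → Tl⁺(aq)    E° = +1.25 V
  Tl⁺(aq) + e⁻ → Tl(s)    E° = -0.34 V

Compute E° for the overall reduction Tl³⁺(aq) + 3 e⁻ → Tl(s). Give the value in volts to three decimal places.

Standard free energies of sequential steps add: ΔG°₃ = ΔG°₁ + ΔG°₂, so n₃E°₃ = n₁E°₁ + n₂E°₂.
E°₃ = (2×+1.25 + 1×-0.34) / 3 = (+2.160) / 3 = +0.720 V.
Simply averaging or adding the two E° values would be wrong; the electron-weighted sum is required.

+0.720 V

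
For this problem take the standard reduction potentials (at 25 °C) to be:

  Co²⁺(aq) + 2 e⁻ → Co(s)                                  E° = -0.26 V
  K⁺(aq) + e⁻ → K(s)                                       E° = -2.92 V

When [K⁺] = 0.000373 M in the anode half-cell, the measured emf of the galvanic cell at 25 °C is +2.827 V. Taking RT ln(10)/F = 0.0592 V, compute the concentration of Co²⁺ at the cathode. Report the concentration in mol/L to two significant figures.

Co²⁺/Co is the cathode, K⁺/K the anode: E°cell = +2.66 V, n = 2.
Overall reaction: Co²⁺(aq) + 2 K(s) → Co(s) + 2 K⁺(aq); Q = [K⁺]^2/[Co²⁺]^1.
From E = E° − (0.0592/n) log Q: log Q = (E° − E)·n/0.0592 = (+2.66 − (+2.827))·2/0.0592 = -5.6419.
So 1·log[Co²⁺] = 2·log(0.000373) − log Q = -6.8566 − (-5.6419) = -1.2147; [Co²⁺] = 10^(-1.2147) ≈ 0.061 M.

0.061 M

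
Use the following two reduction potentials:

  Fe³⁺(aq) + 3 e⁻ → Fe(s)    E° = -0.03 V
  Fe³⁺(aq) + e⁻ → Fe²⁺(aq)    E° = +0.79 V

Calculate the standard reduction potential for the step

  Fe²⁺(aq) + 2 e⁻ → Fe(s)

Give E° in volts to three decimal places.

-0.440 V

Sequential free energies add, so n₃E°₃ = n₁E°₁ + n₂E°₂.
With n₃ = 3, and the known step contributing 1×(+0.79) V, the unknown satisfies 2·E° = 3×(-0.03) − 1×(+0.79) = -0.880.
E° = -0.880 / 2 = -0.440 V.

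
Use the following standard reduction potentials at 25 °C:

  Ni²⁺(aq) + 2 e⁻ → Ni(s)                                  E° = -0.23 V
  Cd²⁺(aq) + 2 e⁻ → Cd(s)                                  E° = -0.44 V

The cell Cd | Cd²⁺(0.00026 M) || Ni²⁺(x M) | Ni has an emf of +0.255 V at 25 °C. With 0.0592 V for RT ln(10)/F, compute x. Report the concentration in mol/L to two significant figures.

0.0086 M

Ni²⁺/Ni is the cathode, Cd²⁺/Cd the anode: E°cell = +0.21 V, n = 2.
Overall reaction: Ni²⁺(aq) + Cd(s) → Ni(s) + Cd²⁺(aq); Q = [Cd²⁺]^1/[Ni²⁺]^1.
From E = E° − (0.0592/n) log Q: log Q = (E° − E)·n/0.0592 = (+0.21 − (+0.255))·2/0.0592 = -1.5203.
So 1·log[Ni²⁺] = 1·log(0.00026) − log Q = -3.5850 − (-1.5203) = -2.0647; [Ni²⁺] = 10^(-2.0647) ≈ 0.0086 M.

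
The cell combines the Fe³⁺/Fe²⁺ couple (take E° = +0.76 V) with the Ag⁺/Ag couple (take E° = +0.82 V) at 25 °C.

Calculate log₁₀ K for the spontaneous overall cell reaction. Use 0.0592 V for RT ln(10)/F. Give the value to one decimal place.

1.0

Cathode: Ag⁺/Ag; anode: Fe³⁺/Fe²⁺. E°cell = +0.06 V, n = 1.
log K = nE°cell / 0.0592 = (1)(+0.06) / 0.0592 = 1.0.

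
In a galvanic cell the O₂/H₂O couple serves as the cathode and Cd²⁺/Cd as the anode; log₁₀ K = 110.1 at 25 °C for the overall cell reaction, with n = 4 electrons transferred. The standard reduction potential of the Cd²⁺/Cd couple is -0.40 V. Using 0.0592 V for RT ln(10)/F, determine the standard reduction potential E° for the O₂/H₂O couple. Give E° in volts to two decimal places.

+1.23 V

E°cell = (0.0592/n)·log K = (0.0592/4)(110.1) = +1.629 V.
Since O₂/H₂O is the cathode and Cd²⁺/Cd the anode, E°cell = E°(O₂/H₂O) − E°(Cd²⁺/Cd).
So E°(O₂/H₂O) = E°cell + E°(Cd²⁺/Cd) = +1.629 + (-0.40) = +1.23 V.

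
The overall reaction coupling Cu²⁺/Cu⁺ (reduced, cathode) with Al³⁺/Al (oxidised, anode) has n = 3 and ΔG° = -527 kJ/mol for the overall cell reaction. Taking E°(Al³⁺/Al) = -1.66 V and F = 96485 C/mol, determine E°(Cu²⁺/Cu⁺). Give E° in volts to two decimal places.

+0.16 V

E°cell = −ΔG°/(nF) = −(-527×10³)/((3)(96485)) = +1.821 V.
Since Cu²⁺/Cu⁺ is the cathode and Al³⁺/Al the anode, E°cell = E°(Cu²⁺/Cu⁺) − E°(Al³⁺/Al).
So E°(Cu²⁺/Cu⁺) = E°cell + E°(Al³⁺/Al) = +1.821 + (-1.66) = +0.16 V.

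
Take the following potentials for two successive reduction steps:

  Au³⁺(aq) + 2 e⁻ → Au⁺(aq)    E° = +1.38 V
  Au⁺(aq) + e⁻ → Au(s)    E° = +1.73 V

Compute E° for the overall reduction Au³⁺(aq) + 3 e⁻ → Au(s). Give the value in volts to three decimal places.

+1.497 V

Adding the free-energy changes (−nFE°) of the two steps gives −n₃FE°₃ = −n₁FE°₁ − n₂FE°₂.
E°₃ = (2×+1.38 + 1×+1.73) / 3 = (+4.490) / 3 = +1.497 V.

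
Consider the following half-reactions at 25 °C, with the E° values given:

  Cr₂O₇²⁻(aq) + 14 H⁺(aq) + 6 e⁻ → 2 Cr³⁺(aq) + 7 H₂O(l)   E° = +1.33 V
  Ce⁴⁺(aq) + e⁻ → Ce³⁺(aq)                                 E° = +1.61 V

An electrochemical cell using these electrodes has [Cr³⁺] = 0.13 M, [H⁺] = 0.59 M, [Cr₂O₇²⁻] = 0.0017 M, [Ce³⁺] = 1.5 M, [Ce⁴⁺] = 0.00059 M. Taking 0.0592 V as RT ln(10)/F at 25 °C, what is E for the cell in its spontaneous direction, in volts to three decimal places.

Ce⁴⁺/Ce³⁺ is the cathode (higher E°), Cr₂O₇²⁻/Cr³⁺ the anode: E°cell = +1.61 − (+1.33) = +0.28 V, n = 6.
Overall: 6 Ce⁴⁺(aq) + 2 Cr³⁺(aq) + 7 H₂O(l) → 6 Ce³⁺(aq) + Cr₂O₇²⁻(aq) + 14 H⁺(aq)
Q = [Ce³⁺]^6·[Cr₂O₇²⁻]·[H⁺]^14 / ([Ce⁴⁺]^6·[Cr³⁺]^2); log Q = 16.226.
E = E° − (0.0592/n) log Q = +0.28 − (0.0592/6)(16.226) = +0.120 V.

+0.120 V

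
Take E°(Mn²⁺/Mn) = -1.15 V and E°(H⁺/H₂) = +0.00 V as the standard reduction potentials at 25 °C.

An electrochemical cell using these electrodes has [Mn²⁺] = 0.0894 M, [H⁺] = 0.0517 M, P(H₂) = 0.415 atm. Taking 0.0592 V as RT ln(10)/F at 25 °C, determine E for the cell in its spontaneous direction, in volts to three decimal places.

H⁺/H₂ is the cathode (higher E°), Mn²⁺/Mn the anode: E°cell = +0.00 − (-1.15) = +1.15 V, n = 2.
Overall: 2 H⁺(aq) + Mn(s) → H₂(g) + Mn²⁺(aq)
Q = P(H₂)·[Mn²⁺] / ([H⁺]^2); log Q = 1.142.
E = E° − (0.0592/n) log Q = +1.15 − (0.0592/2)(1.142) = +1.116 V.

+1.116 V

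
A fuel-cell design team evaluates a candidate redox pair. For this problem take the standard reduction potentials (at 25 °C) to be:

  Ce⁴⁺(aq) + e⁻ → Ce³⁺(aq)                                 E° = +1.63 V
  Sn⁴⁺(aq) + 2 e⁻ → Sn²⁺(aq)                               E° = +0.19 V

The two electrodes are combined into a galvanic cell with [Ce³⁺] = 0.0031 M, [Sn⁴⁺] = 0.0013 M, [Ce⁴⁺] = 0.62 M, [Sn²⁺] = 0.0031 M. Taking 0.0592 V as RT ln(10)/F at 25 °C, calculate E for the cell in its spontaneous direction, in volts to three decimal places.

+1.587 V

Ce⁴⁺/Ce³⁺ is the cathode (higher E°), Sn⁴⁺/Sn²⁺ the anode: E°cell = +1.63 − (+0.19) = +1.44 V, n = 2.
Overall: 2 Ce⁴⁺(aq) + Sn²⁺(aq) → 2 Ce³⁺(aq) + Sn⁴⁺(aq)
Q = [Ce³⁺]^2·[Sn⁴⁺] / ([Ce⁴⁺]^2·[Sn²⁺]); log Q = -4.979.
E = E° − (0.0592/n) log Q = +1.44 − (0.0592/2)(-4.979) = +1.587 V.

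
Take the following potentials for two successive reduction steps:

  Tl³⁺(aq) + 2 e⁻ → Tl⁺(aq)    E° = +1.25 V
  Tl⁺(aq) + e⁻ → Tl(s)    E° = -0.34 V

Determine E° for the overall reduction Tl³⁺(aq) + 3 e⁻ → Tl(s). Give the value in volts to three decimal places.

Standard free energies of sequential steps add: ΔG°₃ = ΔG°₁ + ΔG°₂, so n₃E°₃ = n₁E°₁ + n₂E°₂.
E°₃ = (2×+1.25 + 1×-0.34) / 3 = (+2.160) / 3 = +0.720 V.
Simply averaging or adding the two E° values would be wrong; the electron-weighted sum is required.

+0.720 V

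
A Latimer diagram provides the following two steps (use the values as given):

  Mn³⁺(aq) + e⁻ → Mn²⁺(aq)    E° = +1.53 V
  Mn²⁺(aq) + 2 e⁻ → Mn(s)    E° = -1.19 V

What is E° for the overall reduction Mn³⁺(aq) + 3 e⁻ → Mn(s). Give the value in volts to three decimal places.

-0.283 V

Since ΔG° = −nFE° is additive over sequential reductions, n₃E°₃ = n₁E°₁ + n₂E°₂.
E°₃ = (1×+1.53 + 2×-1.19) / 3 = (-0.850) / 3 = -0.283 V.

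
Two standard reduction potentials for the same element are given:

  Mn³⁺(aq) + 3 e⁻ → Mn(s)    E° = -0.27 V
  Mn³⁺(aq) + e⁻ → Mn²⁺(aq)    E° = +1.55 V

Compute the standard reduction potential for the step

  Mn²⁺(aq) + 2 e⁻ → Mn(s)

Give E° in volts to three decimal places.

Sequential free energies add, so n₃E°₃ = n₁E°₁ + n₂E°₂.
With n₃ = 3, and the known step contributing 1×(+1.55) V, the unknown satisfies 2·E° = 3×(-0.27) − 1×(+1.55) = -2.360.
E° = -2.360 / 2 = -1.180 V.

-1.180 V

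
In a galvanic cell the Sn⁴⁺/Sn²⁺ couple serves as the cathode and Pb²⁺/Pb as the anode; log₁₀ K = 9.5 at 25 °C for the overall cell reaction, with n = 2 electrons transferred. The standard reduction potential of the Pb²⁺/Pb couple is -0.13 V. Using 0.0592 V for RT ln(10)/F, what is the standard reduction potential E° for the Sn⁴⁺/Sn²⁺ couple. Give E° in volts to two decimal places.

+0.15 V

E°cell = (0.0592/n)·log K = (0.0592/2)(9.5) = +0.281 V.
Since Sn⁴⁺/Sn²⁺ is the cathode and Pb²⁺/Pb the anode, E°cell = E°(Sn⁴⁺/Sn²⁺) − E°(Pb²⁺/Pb).
So E°(Sn⁴⁺/Sn²⁺) = E°cell + E°(Pb²⁺/Pb) = +0.281 + (-0.13) = +0.15 V.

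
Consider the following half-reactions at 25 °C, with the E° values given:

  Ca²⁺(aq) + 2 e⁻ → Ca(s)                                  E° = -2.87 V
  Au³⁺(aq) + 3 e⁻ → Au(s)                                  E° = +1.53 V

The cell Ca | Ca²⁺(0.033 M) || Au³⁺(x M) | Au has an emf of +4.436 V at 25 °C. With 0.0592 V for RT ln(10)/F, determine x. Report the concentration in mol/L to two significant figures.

Au³⁺/Au is the cathode, Ca²⁺/Ca the anode: E°cell = +4.40 V, n = 6.
Overall reaction: 2 Au³⁺(aq) + 3 Ca(s) → 2 Au(s) + 3 Ca²⁺(aq); Q = [Ca²⁺]^3/[Au³⁺]^2.
From E = E° − (0.0592/n) log Q: log Q = (E° − E)·n/0.0592 = (+4.40 − (+4.436))·6/0.0592 = -3.6486.
So 2·log[Au³⁺] = 3·log(0.033) − log Q = -4.4445 − (-3.6486) = -0.7959; log[Au³⁺] = -0.7959 / 2 = -0.3980; [Au³⁺] = 10^(-0.3980) ≈ 0.40 M.

0.40 M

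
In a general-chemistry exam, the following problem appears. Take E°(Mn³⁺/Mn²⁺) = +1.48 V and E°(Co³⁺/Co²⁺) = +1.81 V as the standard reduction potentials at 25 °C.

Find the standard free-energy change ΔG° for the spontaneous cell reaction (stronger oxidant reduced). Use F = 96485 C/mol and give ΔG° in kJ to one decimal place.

-31.8 kJ

Co³⁺/Co²⁺ (E° = +1.81 V) is the cathode; Mn³⁺/Mn²⁺ (E° = +1.48 V) is the anode, so E°cell = +0.33 V.
Balancing electrons gives n = 1 (lcm of 1 and 1).
ΔG° = −nFE° = −(1)(96485)(+0.33) = -31,840 J = -31.8 kJ.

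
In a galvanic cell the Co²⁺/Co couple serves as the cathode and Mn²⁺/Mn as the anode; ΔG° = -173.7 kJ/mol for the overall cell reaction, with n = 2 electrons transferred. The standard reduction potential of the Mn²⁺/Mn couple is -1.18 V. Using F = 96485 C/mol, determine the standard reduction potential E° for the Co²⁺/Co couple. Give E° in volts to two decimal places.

E°cell = −ΔG°/(nF) = −(-173.7×10³)/((2)(96485)) = +0.900 V.
Since Co²⁺/Co is the cathode and Mn²⁺/Mn the anode, E°cell = E°(Co²⁺/Co) − E°(Mn²⁺/Mn).
So E°(Co²⁺/Co) = E°cell + E°(Mn²⁺/Mn) = +0.900 + (-1.18) = -0.28 V.

-0.28 V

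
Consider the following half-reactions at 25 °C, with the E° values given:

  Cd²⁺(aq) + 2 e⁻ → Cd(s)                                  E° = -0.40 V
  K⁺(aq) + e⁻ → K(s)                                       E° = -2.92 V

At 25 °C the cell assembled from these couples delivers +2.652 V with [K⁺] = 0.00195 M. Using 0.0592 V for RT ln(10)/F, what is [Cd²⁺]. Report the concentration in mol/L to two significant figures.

0.11 M

Cd²⁺/Cd is the cathode, K⁺/K the anode: E°cell = +2.52 V, n = 2.
Overall reaction: Cd²⁺(aq) + 2 K(s) → Cd(s) + 2 K⁺(aq); Q = [K⁺]^2/[Cd²⁺]^1.
From E = E° − (0.0592/n) log Q: log Q = (E° − E)·n/0.0592 = (+2.52 − (+2.652))·2/0.0592 = -4.4595.
So 1·log[Cd²⁺] = 2·log(0.00195) − log Q = -5.4199 − (-4.4595) = -0.9604; [Cd²⁺] = 10^(-0.9604) ≈ 0.11 M.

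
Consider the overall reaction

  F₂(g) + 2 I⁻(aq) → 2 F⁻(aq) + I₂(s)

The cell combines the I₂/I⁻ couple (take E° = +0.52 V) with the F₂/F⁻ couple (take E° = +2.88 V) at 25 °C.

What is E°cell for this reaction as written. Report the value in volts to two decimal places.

+2.36 V

The F₂/F⁻ couple has the higher reduction potential, so it is the cathode; I₂/I⁻ is oxidised at the anode.
E°cell = E°(cathode) − E°(anode) = (+2.88) − (+0.52) = +2.36 V.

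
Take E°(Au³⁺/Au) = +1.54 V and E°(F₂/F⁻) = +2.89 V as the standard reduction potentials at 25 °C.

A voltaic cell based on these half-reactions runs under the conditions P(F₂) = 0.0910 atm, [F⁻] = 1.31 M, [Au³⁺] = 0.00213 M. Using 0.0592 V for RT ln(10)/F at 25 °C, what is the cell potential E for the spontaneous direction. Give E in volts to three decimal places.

F₂/F⁻ is the cathode (higher E°), Au³⁺/Au the anode: E°cell = +2.89 − (+1.54) = +1.35 V, n = 6.
Overall: 3 F₂(g) + 2 Au(s) → 6 F⁻(aq) + 2 Au³⁺(aq)
Q = [F⁻]^6·[Au³⁺]^2 / (P(F₂)^3); log Q = -1.517.
E = E° − (0.0592/n) log Q = +1.35 − (0.0592/6)(-1.517) = +1.365 V.

+1.365 V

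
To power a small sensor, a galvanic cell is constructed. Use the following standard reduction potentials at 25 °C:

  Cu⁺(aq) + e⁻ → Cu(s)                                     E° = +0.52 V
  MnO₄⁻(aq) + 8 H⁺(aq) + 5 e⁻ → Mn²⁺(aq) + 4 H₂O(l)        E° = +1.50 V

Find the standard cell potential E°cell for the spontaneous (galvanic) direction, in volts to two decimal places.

The MnO₄⁻/Mn²⁺ couple has the higher reduction potential, so it is the cathode; Cu⁺/Cu is oxidised at the anode.
E°cell = E°(cathode) − E°(anode) = (+1.50) − (+0.52) = +0.98 V.

+0.98 V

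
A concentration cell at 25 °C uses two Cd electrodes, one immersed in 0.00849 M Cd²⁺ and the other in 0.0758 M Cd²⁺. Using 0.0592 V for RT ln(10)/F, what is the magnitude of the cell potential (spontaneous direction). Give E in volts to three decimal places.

+0.028 V

For a concentration cell E°cell = 0. The 0.0758 M side is the cathode (reduction is favoured where [Cd²⁺] is higher).
With n = 2, E = −(0.0592/2) log([Cd²⁺]ₐₙ/[Cd²⁺]꜀ₐₜ) = −(0.0592/2) log(0.00849/0.0758) = −(0.0592/2)(-0.951) = +0.028 V.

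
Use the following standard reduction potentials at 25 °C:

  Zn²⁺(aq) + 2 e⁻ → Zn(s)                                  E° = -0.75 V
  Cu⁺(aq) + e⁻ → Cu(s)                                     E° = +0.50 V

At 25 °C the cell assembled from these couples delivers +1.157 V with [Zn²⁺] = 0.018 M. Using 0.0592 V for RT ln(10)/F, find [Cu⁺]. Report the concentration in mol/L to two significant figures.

0.0036 M

Cu⁺/Cu is the cathode, Zn²⁺/Zn the anode: E°cell = +1.25 V, n = 2.
Overall reaction: 2 Cu⁺(aq) + Zn(s) → 2 Cu(s) + Zn²⁺(aq); Q = [Zn²⁺]^1/[Cu⁺]^2.
From E = E° − (0.0592/n) log Q: log Q = (E° − E)·n/0.0592 = (+1.25 − (+1.157))·2/0.0592 = 3.1419.
So 2·log[Cu⁺] = 1·log(0.018) − log Q = -1.7447 − (3.1419) = -4.8866; log[Cu⁺] = -4.8866 / 2 = -2.4433; [Cu⁺] = 10^(-2.4433) ≈ 0.0036 M.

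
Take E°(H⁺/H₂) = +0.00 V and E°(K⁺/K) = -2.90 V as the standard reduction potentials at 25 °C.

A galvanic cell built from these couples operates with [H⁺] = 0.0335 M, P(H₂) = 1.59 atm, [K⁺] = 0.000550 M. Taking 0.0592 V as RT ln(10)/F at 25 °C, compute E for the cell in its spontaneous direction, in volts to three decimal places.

+3.000 V

H⁺/H₂ is the cathode (higher E°), K⁺/K the anode: E°cell = +0.00 − (-2.90) = +2.90 V, n = 2.
Overall: 2 H⁺(aq) + 2 K(s) → H₂(g) + 2 K⁺(aq)
Q = P(H₂)·[K⁺]^2 / ([H⁺]^2); log Q = -3.368.
E = E° − (0.0592/n) log Q = +2.90 − (0.0592/2)(-3.368) = +3.000 V.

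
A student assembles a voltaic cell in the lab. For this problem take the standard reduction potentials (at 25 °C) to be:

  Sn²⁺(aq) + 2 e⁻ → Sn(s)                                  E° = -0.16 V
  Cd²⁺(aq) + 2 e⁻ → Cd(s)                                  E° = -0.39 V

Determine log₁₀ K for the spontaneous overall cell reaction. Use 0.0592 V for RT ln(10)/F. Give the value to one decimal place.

7.8

Cathode: Sn²⁺/Sn; anode: Cd²⁺/Cd. E°cell = +0.23 V, n = 2.
log K = nE°cell / 0.0592 = (2)(+0.23) / 0.0592 = 7.8.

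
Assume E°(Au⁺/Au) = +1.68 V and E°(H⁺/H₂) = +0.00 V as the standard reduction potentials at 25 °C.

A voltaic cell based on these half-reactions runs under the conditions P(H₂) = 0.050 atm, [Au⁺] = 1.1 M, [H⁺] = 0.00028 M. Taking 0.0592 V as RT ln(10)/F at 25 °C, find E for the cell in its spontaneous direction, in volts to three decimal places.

+1.854 V

Au⁺/Au is the cathode (higher E°), H⁺/H₂ the anode: E°cell = +1.68 − (+0.00) = +1.68 V, n = 2.
Overall: 2 Au⁺(aq) + H₂(g) → 2 Au(s) + 2 H⁺(aq)
Q = [H⁺]^2 / ([Au⁺]^2·P(H₂)); log Q = -5.887.
E = E° − (0.0592/n) log Q = +1.68 − (0.0592/2)(-5.887) = +1.854 V.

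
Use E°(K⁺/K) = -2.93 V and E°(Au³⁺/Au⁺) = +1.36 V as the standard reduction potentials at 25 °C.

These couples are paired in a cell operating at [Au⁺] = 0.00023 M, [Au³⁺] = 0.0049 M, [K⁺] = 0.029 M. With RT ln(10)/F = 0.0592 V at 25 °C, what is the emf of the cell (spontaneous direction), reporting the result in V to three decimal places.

Au³⁺/Au⁺ is the cathode (higher E°), K⁺/K the anode: E°cell = +1.36 − (-2.93) = +4.29 V, n = 2.
Overall: Au³⁺(aq) + 2 K(s) → Au⁺(aq) + 2 K⁺(aq)
Q = [Au⁺]·[K⁺]^2 / ([Au³⁺]); log Q = -4.404.
E = E° − (0.0592/n) log Q = +4.29 − (0.0592/2)(-4.404) = +4.420 V.

+4.420 V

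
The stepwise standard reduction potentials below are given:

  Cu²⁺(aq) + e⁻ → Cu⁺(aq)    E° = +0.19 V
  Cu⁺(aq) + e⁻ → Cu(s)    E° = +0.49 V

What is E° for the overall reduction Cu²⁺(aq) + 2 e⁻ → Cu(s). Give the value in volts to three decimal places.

Since ΔG° = −nFE° is additive over sequential reductions, n₃E°₃ = n₁E°₁ + n₂E°₂.
E°₃ = (1×+0.19 + 1×+0.49) / 2 = (+0.680) / 2 = +0.340 V.

+0.340 V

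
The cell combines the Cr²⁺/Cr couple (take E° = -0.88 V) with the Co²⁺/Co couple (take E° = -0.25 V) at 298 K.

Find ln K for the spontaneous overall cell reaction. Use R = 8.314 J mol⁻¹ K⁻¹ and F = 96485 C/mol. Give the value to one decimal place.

Cathode: Co²⁺/Co; anode: Cr²⁺/Cr. E°cell = (-0.25) − (-0.88) = +0.63 V, with n = 2.
ΔG° = −nFE° = −RT ln K, so ln K = nFE°/(RT) = (2)(96485)(+0.63) / ((8.314)(298)) = 49.069.

49.1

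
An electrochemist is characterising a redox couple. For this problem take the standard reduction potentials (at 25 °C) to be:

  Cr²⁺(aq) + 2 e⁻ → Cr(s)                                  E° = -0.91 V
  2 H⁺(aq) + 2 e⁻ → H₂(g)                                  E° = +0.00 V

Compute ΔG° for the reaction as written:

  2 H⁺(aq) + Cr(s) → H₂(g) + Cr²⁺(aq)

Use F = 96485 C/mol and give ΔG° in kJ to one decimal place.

-175.6 kJ

As written, H⁺/H₂ is reduced (cathode) and Cr²⁺/Cr is oxidised (anode), so E°cell = (+0.00) − (-0.91) = +0.91 V.
Balancing electrons gives n = 2.
ΔG° = −nFE° = −(2)(96485)(+0.91) = -175,603 J = -175.6 kJ.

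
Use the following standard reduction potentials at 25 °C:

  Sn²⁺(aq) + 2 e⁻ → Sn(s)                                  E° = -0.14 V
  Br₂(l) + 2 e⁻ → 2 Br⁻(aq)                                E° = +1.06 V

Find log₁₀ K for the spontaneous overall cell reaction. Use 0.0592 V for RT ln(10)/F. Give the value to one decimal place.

40.5

Cathode: Br₂/Br⁻; anode: Sn²⁺/Sn. E°cell = +1.20 V, n = 2.
log K = nE°cell / 0.0592 = (2)(+1.20) / 0.0592 = 40.5.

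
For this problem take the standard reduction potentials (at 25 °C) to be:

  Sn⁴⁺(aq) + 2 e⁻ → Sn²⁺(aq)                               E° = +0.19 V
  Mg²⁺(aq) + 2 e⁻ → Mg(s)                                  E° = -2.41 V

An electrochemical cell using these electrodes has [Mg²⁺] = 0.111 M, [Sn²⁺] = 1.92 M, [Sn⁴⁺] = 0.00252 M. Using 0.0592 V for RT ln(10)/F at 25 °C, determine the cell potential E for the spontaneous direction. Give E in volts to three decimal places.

+2.543 V

Sn⁴⁺/Sn²⁺ is the cathode (higher E°), Mg²⁺/Mg the anode: E°cell = +0.19 − (-2.41) = +2.60 V, n = 2.
Overall: Sn⁴⁺(aq) + Mg(s) → Sn²⁺(aq) + Mg²⁺(aq)
Q = [Sn²⁺]·[Mg²⁺] / ([Sn⁴⁺]); log Q = 1.927.
E = E° − (0.0592/n) log Q = +2.60 − (0.0592/2)(1.927) = +2.543 V.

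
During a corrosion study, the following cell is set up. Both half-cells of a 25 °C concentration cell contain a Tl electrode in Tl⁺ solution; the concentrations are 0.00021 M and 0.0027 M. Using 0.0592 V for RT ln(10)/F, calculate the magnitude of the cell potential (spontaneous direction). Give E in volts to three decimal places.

+0.066 V

For a concentration cell E°cell = 0. The 0.0027 M side is the cathode (reduction is favoured where [Tl⁺] is higher).
With n = 1, E = −(0.0592/1) log([Tl⁺]ₐₙ/[Tl⁺]꜀ₐₜ) = −(0.0592/1) log(0.00021/0.0027) = −(0.0592/1)(-1.109) = +0.066 V.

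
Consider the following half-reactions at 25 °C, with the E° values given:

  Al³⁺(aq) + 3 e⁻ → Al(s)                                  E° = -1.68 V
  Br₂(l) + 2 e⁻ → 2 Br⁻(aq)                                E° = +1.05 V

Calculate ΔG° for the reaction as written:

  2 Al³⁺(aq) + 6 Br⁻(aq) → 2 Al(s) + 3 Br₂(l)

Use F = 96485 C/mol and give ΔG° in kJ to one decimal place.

+1580.4 kJ

As written, Al³⁺/Al is reduced (cathode) and Br₂/Br⁻ is oxidised (anode), so E°cell = (-1.68) − (+1.05) = -2.73 V.
Balancing electrons gives n = 6.
ΔG° = −nFE° = −(6)(96485)(-2.73) = 1,580,424 J = +1580.4 kJ.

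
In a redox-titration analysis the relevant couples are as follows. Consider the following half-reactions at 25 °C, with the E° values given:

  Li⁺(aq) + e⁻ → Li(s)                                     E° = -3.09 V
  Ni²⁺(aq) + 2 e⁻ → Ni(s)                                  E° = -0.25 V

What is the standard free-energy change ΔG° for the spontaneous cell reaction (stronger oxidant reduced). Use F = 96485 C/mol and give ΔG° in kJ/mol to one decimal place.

-548.0 kJ/mol

Ni²⁺/Ni (E° = -0.25 V) is the cathode; Li⁺/Li (E° = -3.09 V) is the anode, so E°cell = +2.84 V.
Balancing electrons gives n = 2 (lcm of 2 and 1).
ΔG° = −nFE° = −(2)(96485)(+2.84) = -548,035 J = -548.0 kJ/mol.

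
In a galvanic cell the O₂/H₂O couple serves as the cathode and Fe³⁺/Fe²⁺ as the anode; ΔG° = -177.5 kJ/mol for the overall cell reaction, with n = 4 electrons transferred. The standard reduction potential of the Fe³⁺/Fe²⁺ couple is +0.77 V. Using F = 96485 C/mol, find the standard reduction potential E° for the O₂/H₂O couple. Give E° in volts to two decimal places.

E°cell = −ΔG°/(nF) = −(-177.5×10³)/((4)(96485)) = +0.460 V.
Since O₂/H₂O is the cathode and Fe³⁺/Fe²⁺ the anode, E°cell = E°(O₂/H₂O) − E°(Fe³⁺/Fe²⁺).
So E°(O₂/H₂O) = E°cell + E°(Fe³⁺/Fe²⁺) = +0.460 + (+0.77) = +1.23 V.

+1.23 V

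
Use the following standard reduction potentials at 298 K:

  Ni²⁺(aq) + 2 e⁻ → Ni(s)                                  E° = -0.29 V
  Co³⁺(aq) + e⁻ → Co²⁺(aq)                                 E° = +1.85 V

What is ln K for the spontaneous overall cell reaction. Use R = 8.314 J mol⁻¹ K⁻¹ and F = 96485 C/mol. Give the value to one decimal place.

Cathode: Co³⁺/Co²⁺; anode: Ni²⁺/Ni. E°cell = (+1.85) − (-0.29) = +2.14 V, with n = 2.
ΔG° = −nFE° = −RT ln K, so ln K = nFE°/(RT) = (2)(96485)(+2.14) / ((8.314)(298)) = 166.678.

166.7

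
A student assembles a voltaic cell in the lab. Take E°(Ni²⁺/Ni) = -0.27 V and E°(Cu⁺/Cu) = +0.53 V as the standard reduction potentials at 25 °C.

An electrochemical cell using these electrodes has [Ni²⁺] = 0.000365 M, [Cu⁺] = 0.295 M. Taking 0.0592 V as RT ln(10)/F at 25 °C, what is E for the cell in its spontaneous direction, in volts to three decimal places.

+0.870 V

Cu⁺/Cu is the cathode (higher E°), Ni²⁺/Ni the anode: E°cell = +0.53 − (-0.27) = +0.80 V, n = 2.
Overall: 2 Cu⁺(aq) + Ni(s) → 2 Cu(s) + Ni²⁺(aq)
Q = [Ni²⁺] / ([Cu⁺]^2); log Q = -2.377.
E = E° − (0.0592/n) log Q = +0.80 − (0.0592/2)(-2.377) = +0.870 V.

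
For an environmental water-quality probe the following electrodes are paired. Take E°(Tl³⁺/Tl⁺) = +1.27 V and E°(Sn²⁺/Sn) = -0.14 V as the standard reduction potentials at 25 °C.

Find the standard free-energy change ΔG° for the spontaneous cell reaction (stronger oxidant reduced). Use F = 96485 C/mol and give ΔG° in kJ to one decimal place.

Tl³⁺/Tl⁺ (E° = +1.27 V) is the cathode; Sn²⁺/Sn (E° = -0.14 V) is the anode, so E°cell = +1.41 V.
Balancing electrons gives n = 2 (lcm of 2 and 2).
ΔG° = −nFE° = −(2)(96485)(+1.41) = -272,088 J = -272.1 kJ.

-272.1 kJ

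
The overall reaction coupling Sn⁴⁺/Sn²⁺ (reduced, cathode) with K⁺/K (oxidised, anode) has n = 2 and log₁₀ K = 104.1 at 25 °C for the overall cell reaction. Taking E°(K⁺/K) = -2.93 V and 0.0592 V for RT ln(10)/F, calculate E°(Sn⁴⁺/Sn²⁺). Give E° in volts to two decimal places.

E°cell = (0.0592/n)·log K = (0.0592/2)(104.1) = +3.081 V.
Since Sn⁴⁺/Sn²⁺ is the cathode and K⁺/K the anode, E°cell = E°(Sn⁴⁺/Sn²⁺) − E°(K⁺/K).
So E°(Sn⁴⁺/Sn²⁺) = E°cell + E°(K⁺/K) = +3.081 + (-2.93) = +0.15 V.

+0.15 V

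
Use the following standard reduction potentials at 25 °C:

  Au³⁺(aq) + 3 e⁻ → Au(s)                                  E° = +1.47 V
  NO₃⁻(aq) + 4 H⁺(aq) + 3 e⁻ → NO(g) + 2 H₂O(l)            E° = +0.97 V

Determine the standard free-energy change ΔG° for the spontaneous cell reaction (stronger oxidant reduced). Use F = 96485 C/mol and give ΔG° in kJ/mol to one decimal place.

Au³⁺/Au (E° = +1.47 V) is the cathode; NO₃⁻/NO (E° = +0.97 V) is the anode, so E°cell = +0.50 V.
Balancing electrons gives n = 3 (lcm of 3 and 3).
ΔG° = −nFE° = −(3)(96485)(+0.50) = -144,728 J = -144.7 kJ/mol.

-144.7 kJ/mol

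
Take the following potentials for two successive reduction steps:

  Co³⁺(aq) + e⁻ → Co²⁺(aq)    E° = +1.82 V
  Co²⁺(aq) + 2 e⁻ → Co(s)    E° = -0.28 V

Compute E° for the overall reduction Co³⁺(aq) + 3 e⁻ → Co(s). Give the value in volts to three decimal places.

+0.420 V

Since ΔG° = −nFE° is additive over sequential reductions, n₃E°₃ = n₁E°₁ + n₂E°₂.
E°₃ = (1×+1.82 + 2×-0.28) / 3 = (+1.260) / 3 = +0.420 V.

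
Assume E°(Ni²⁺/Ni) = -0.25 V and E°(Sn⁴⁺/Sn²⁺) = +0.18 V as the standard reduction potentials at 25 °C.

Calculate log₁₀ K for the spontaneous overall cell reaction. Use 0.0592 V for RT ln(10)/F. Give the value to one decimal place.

14.5

Cathode: Sn⁴⁺/Sn²⁺; anode: Ni²⁺/Ni. E°cell = +0.43 V, n = 2.
log K = nE°cell / 0.0592 = (2)(+0.43) / 0.0592 = 14.5.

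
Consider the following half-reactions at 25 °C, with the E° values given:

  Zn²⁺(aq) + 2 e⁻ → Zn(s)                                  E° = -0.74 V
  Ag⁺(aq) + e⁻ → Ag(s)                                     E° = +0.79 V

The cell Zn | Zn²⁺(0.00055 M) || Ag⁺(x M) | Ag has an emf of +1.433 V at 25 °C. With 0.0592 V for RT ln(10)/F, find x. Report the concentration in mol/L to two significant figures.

0.00054 M

Ag⁺/Ag is the cathode, Zn²⁺/Zn the anode: E°cell = +1.53 V, n = 2.
Overall reaction: 2 Ag⁺(aq) + Zn(s) → 2 Ag(s) + Zn²⁺(aq); Q = [Zn²⁺]^1/[Ag⁺]^2.
From E = E° − (0.0592/n) log Q: log Q = (E° − E)·n/0.0592 = (+1.53 − (+1.433))·2/0.0592 = 3.2770.
So 2·log[Ag⁺] = 1·log(0.00055) − log Q = -3.2596 − (3.2770) = -6.5366; log[Ag⁺] = -6.5366 / 2 = -3.2683; [Ag⁺] = 10^(-3.2683) ≈ 0.00054 M.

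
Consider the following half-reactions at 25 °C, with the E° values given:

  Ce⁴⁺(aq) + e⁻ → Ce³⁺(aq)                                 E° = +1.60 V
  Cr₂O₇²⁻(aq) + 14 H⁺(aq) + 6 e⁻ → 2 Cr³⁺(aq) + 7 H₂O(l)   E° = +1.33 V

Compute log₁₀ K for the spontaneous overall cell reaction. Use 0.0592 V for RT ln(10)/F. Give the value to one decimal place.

Cathode: Ce⁴⁺/Ce³⁺; anode: Cr₂O₇²⁻/Cr³⁺. E°cell = +0.27 V, n = 6.
log K = nE°cell / 0.0592 = (6)(+0.27) / 0.0592 = 27.4.

27.4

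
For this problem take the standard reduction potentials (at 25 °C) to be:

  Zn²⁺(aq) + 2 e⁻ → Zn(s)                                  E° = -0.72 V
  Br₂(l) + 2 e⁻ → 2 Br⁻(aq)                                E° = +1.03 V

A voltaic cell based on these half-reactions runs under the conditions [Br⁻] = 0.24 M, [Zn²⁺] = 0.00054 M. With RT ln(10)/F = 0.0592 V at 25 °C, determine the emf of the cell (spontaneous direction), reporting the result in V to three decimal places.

+1.883 V

Br₂/Br⁻ is the cathode (higher E°), Zn²⁺/Zn the anode: E°cell = +1.03 − (-0.72) = +1.75 V, n = 2.
Overall: Br₂(l) + Zn(s) → 2 Br⁻(aq) + Zn²⁺(aq)
Q = [Br⁻]^2·[Zn²⁺]; log Q = -4.507.
E = E° − (0.0592/n) log Q = +1.75 − (0.0592/2)(-4.507) = +1.883 V.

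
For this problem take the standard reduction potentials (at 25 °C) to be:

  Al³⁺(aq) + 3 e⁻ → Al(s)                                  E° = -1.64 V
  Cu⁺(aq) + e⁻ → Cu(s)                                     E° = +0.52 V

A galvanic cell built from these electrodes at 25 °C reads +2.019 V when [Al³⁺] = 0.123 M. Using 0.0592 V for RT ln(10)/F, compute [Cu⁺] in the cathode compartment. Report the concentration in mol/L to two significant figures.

Cu⁺/Cu is the cathode, Al³⁺/Al the anode: E°cell = +2.16 V, n = 3.
Overall reaction: 3 Cu⁺(aq) + Al(s) → 3 Cu(s) + Al³⁺(aq); Q = [Al³⁺]^1/[Cu⁺]^3.
From E = E° − (0.0592/n) log Q: log Q = (E° − E)·n/0.0592 = (+2.16 − (+2.019))·3/0.0592 = 7.1453.
So 3·log[Cu⁺] = 1·log(0.123) − log Q = -0.9101 − (7.1453) = -8.0554; log[Cu⁺] = -8.0554 / 3 = -2.6851; [Cu⁺] = 10^(-2.6851) ≈ 0.0021 M.

0.0021 M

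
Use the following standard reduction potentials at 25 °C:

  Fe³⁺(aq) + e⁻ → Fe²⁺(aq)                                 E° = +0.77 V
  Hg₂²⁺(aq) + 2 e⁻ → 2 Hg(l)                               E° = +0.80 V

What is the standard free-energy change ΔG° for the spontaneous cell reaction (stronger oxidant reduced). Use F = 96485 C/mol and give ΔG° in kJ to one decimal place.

-5.8 kJ

Hg₂²⁺/Hg (E° = +0.80 V) is the cathode; Fe³⁺/Fe²⁺ (E° = +0.77 V) is the anode, so E°cell = +0.03 V.
Balancing electrons gives n = 2 (lcm of 2 and 1).
ΔG° = −nFE° = −(2)(96485)(+0.03) = -5,789 J = -5.8 kJ.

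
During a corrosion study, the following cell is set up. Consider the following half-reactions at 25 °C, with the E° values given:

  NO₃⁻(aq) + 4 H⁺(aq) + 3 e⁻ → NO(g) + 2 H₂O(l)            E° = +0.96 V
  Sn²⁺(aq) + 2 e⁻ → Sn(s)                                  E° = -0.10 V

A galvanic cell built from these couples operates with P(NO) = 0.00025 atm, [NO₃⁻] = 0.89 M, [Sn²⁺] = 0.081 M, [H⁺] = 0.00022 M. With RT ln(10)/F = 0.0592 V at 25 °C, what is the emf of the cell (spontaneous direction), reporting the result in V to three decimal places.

NO₃⁻/NO is the cathode (higher E°), Sn²⁺/Sn the anode: E°cell = +0.96 − (-0.10) = +1.06 V, n = 6.
Overall: 2 NO₃⁻(aq) + 8 H⁺(aq) + 3 Sn(s) → 2 NO(g) + 4 H₂O(l) + 3 Sn²⁺(aq)
Q = P(NO)^2·[Sn²⁺]^3 / ([NO₃⁻]^2·[H⁺]^8); log Q = 18.883.
E = E° − (0.0592/n) log Q = +1.06 − (0.0592/6)(18.883) = +0.874 V.

+0.874 V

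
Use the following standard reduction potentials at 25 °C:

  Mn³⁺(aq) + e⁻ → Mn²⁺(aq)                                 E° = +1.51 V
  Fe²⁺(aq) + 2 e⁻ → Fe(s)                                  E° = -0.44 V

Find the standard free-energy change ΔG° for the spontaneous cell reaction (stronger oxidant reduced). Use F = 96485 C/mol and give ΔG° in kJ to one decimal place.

-376.3 kJ

Mn³⁺/Mn²⁺ (E° = +1.51 V) is the cathode; Fe²⁺/Fe (E° = -0.44 V) is the anode, so E°cell = +1.95 V.
Balancing electrons gives n = 2 (lcm of 1 and 2).
ΔG° = −nFE° = −(2)(96485)(+1.95) = -376,292 J = -376.3 kJ.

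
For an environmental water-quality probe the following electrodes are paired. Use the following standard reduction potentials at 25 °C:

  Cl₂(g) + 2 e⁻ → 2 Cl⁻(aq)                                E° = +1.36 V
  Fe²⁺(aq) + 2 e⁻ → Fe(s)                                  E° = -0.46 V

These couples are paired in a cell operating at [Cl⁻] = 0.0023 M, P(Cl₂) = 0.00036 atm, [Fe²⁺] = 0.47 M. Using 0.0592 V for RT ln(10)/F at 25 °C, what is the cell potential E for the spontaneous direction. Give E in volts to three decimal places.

Cl₂/Cl⁻ is the cathode (higher E°), Fe²⁺/Fe the anode: E°cell = +1.36 − (-0.46) = +1.82 V, n = 2.
Overall: Cl₂(g) + Fe(s) → 2 Cl⁻(aq) + Fe²⁺(aq)
Q = [Cl⁻]^2·[Fe²⁺] / (P(Cl₂)); log Q = -2.161.
E = E° − (0.0592/n) log Q = +1.82 − (0.0592/2)(-2.161) = +1.884 V.

+1.884 V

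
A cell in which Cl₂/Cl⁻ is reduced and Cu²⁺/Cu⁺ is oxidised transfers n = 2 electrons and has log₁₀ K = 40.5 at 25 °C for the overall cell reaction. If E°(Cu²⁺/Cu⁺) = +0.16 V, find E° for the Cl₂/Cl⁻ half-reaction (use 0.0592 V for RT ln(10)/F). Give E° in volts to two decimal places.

+1.36 V

E°cell = (0.0592/n)·log K = (0.0592/2)(40.5) = +1.199 V.
Since Cl₂/Cl⁻ is the cathode and Cu²⁺/Cu⁺ the anode, E°cell = E°(Cl₂/Cl⁻) − E°(Cu²⁺/Cu⁺).
So E°(Cl₂/Cl⁻) = E°cell + E°(Cu²⁺/Cu⁺) = +1.199 + (+0.16) = +1.36 V.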